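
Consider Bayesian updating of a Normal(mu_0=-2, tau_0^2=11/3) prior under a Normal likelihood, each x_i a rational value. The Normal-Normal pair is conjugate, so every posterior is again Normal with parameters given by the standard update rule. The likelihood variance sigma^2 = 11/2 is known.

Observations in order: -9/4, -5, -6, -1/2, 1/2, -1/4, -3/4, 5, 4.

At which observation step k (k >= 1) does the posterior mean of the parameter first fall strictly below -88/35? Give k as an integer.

obs 1: x=-9/4 → posterior Normal(-21/10, 11/5)
obs 2: x=-5 → posterior Normal(-41/14, 11/7)
obs 3: x=-6 → posterior Normal(-65/18, 11/9)
obs 4: x=-1/2 → posterior Normal(-67/22, 1)
obs 5: x=1/2 → posterior Normal(-5/2, 11/13)
obs 6: x=-1/4 → posterior Normal(-11/5, 11/15)
obs 7: x=-3/4 → posterior Normal(-69/34, 11/17)
obs 8: x=5 → posterior Normal(-49/38, 11/19)
obs 9: x=4 → posterior Normal(-11/14, 11/21)

k = 2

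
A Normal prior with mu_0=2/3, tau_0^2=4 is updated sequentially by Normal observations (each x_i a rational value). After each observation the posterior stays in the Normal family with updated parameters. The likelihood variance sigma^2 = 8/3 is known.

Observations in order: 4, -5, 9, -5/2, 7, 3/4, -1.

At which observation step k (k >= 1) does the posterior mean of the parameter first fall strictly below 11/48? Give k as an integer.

obs 1: x=4 → posterior Normal(8/3, 8/5)
obs 2: x=-5 → posterior Normal(-5/24, 1)
obs 3: x=9 → posterior Normal(76/33, 8/11)
obs 4: x=-5/2 → posterior Normal(107/84, 4/7)
obs 5: x=7 → posterior Normal(233/102, 8/17)
obs 6: x=3/4 → posterior Normal(493/240, 2/5)
obs 7: x=-1 → posterior Normal(457/276, 8/23)

k = 2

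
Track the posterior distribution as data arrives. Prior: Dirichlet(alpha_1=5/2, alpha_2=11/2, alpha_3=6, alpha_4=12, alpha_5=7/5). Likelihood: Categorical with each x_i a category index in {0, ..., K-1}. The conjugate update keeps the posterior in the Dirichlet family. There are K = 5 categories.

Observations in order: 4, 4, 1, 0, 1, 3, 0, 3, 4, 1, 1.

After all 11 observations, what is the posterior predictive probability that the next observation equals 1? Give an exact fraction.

obs 1: x=4 → posterior Dirichlet(5/2, 11/2, 6, 12, 12/5)
obs 2: x=4 → posterior Dirichlet(5/2, 11/2, 6, 12, 17/5)
obs 3: x=1 → posterior Dirichlet(5/2, 13/2, 6, 12, 17/5)
obs 4: x=0 → posterior Dirichlet(7/2, 13/2, 6, 12, 17/5)
obs 5: x=1 → posterior Dirichlet(7/2, 15/2, 6, 12, 17/5)
obs 6: x=3 → posterior Dirichlet(7/2, 15/2, 6, 13, 17/5)
obs 7: x=0 → posterior Dirichlet(9/2, 15/2, 6, 13, 17/5)
obs 8: x=3 → posterior Dirichlet(9/2, 15/2, 6, 14, 17/5)
obs 9: x=4 → posterior Dirichlet(9/2, 15/2, 6, 14, 22/5)
obs 10: x=1 → posterior Dirichlet(9/2, 17/2, 6, 14, 22/5)
obs 11: x=1 → posterior Dirichlet(9/2, 19/2, 6, 14, 22/5)

95/384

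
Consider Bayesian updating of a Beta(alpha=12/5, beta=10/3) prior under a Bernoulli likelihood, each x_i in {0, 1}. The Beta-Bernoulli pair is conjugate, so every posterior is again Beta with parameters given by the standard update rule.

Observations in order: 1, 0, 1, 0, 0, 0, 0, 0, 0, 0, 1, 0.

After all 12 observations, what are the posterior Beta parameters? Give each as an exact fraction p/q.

obs 1: x=1 → posterior Beta(17/5, 10/3)
obs 2: x=0 → posterior Beta(17/5, 13/3)
obs 3: x=1 → posterior Beta(22/5, 13/3)
obs 4: x=0 → posterior Beta(22/5, 16/3)
obs 5: x=0 → posterior Beta(22/5, 19/3)
obs 6: x=0 → posterior Beta(22/5, 22/3)
obs 7: x=0 → posterior Beta(22/5, 25/3)
obs 8: x=0 → posterior Beta(22/5, 28/3)
obs 9: x=0 → posterior Beta(22/5, 31/3)
obs 10: x=0 → posterior Beta(22/5, 34/3)
obs 11: x=1 → posterior Beta(27/5, 34/3)
obs 12: x=0 → posterior Beta(27/5, 37/3)

alpha=27/5, beta=37/3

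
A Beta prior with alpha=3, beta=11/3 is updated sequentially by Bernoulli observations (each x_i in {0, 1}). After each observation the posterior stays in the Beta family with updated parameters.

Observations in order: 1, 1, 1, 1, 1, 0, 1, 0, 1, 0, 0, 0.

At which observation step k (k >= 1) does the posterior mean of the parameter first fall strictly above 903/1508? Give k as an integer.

k = 3

obs 1: x=1 → posterior Beta(4, 11/3)
obs 2: x=1 → posterior Beta(5, 11/3)
obs 3: x=1 → posterior Beta(6, 11/3)
obs 4: x=1 → posterior Beta(7, 11/3)
obs 5: x=1 → posterior Beta(8, 11/3)
obs 6: x=0 → posterior Beta(8, 14/3)
obs 7: x=1 → posterior Beta(9, 14/3)
obs 8: x=0 → posterior Beta(9, 17/3)
obs 9: x=1 → posterior Beta(10, 17/3)
obs 10: x=0 → posterior Beta(10, 20/3)
obs 11: x=0 → posterior Beta(10, 23/3)
obs 12: x=0 → posterior Beta(10, 26/3)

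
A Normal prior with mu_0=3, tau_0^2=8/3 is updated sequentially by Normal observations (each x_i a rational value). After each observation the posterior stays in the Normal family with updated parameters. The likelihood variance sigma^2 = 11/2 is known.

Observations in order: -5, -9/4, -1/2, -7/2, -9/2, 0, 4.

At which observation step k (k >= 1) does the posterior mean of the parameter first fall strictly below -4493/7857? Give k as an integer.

k = 4

obs 1: x=-5 → posterior Normal(19/49, 88/49)
obs 2: x=-9/4 → posterior Normal(-17/65, 88/65)
obs 3: x=-1/2 → posterior Normal(-25/81, 88/81)
obs 4: x=-7/2 → posterior Normal(-81/97, 88/97)
obs 5: x=-9/2 → posterior Normal(-153/113, 88/113)
obs 6: x=0 → posterior Normal(-51/43, 88/129)
obs 7: x=4 → posterior Normal(-89/145, 88/145)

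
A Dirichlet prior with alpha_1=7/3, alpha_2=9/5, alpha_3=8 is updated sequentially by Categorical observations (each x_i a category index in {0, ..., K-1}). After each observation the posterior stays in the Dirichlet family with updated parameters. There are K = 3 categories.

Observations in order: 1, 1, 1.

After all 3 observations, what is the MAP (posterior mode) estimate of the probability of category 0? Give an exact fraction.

10/91

obs 1: x=1 → posterior Dirichlet(7/3, 14/5, 8)
obs 2: x=1 → posterior Dirichlet(7/3, 19/5, 8)
obs 3: x=1 → posterior Dirichlet(7/3, 24/5, 8)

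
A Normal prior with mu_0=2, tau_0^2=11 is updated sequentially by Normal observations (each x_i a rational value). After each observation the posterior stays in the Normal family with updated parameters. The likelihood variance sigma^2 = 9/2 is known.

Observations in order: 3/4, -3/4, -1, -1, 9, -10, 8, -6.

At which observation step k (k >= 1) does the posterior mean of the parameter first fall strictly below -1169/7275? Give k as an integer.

k = 4

obs 1: x=3/4 → posterior Normal(69/62, 99/31)
obs 2: x=-3/4 → posterior Normal(18/53, 99/53)
obs 3: x=-1 → posterior Normal(-4/75, 33/25)
obs 4: x=-1 → posterior Normal(-26/97, 99/97)
obs 5: x=9 → posterior Normal(172/119, 99/119)
obs 6: x=-10 → posterior Normal(-16/47, 33/47)
obs 7: x=8 → posterior Normal(128/163, 99/163)
obs 8: x=-6 → posterior Normal(-4/185, 99/185)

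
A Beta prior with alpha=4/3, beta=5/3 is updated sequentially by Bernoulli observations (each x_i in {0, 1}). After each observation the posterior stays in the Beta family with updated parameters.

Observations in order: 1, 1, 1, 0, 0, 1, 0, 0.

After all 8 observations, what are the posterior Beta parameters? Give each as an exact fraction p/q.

obs 1: x=1 → posterior Beta(7/3, 5/3)
obs 2: x=1 → posterior Beta(10/3, 5/3)
obs 3: x=1 → posterior Beta(13/3, 5/3)
obs 4: x=0 → posterior Beta(13/3, 8/3)
obs 5: x=0 → posterior Beta(13/3, 11/3)
obs 6: x=1 → posterior Beta(16/3, 11/3)
obs 7: x=0 → posterior Beta(16/3, 14/3)
obs 8: x=0 → posterior Beta(16/3, 17/3)

alpha=16/3, beta=17/3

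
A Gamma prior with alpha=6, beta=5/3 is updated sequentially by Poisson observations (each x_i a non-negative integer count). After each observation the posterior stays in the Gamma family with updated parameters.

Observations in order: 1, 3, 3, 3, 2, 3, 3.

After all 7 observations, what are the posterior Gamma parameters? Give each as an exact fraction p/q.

obs 1: x=1 → posterior Gamma(7, 8/3)
obs 2: x=3 → posterior Gamma(10, 11/3)
obs 3: x=3 → posterior Gamma(13, 14/3)
obs 4: x=3 → posterior Gamma(16, 17/3)
obs 5: x=2 → posterior Gamma(18, 20/3)
obs 6: x=3 → posterior Gamma(21, 23/3)
obs 7: x=3 → posterior Gamma(24, 26/3)

alpha=24, beta=26/3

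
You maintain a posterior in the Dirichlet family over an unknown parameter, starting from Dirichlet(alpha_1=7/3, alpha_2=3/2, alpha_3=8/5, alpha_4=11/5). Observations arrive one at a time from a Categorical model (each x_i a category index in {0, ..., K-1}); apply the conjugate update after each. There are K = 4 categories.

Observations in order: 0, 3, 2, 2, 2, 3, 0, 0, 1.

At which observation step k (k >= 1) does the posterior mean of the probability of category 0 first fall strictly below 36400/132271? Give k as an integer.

obs 1: x=0 → posterior Dirichlet(10/3, 3/2, 8/5, 11/5)
obs 2: x=3 → posterior Dirichlet(10/3, 3/2, 8/5, 16/5)
obs 3: x=2 → posterior Dirichlet(10/3, 3/2, 13/5, 16/5)
obs 4: x=2 → posterior Dirichlet(10/3, 3/2, 18/5, 16/5)
obs 5: x=2 → posterior Dirichlet(10/3, 3/2, 23/5, 16/5)
obs 6: x=3 → posterior Dirichlet(10/3, 3/2, 23/5, 21/5)
obs 7: x=0 → posterior Dirichlet(13/3, 3/2, 23/5, 21/5)
obs 8: x=0 → posterior Dirichlet(16/3, 3/2, 23/5, 21/5)
obs 9: x=1 → posterior Dirichlet(16/3, 5/2, 23/5, 21/5)

k = 5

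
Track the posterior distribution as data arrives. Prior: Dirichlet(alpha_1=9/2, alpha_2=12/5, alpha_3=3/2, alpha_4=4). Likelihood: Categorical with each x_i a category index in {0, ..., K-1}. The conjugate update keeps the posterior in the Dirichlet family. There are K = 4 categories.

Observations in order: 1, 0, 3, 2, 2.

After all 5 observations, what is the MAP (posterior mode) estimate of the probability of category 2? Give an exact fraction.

25/134

obs 1: x=1 → posterior Dirichlet(9/2, 17/5, 3/2, 4)
obs 2: x=0 → posterior Dirichlet(11/2, 17/5, 3/2, 4)
obs 3: x=3 → posterior Dirichlet(11/2, 17/5, 3/2, 5)
obs 4: x=2 → posterior Dirichlet(11/2, 17/5, 5/2, 5)
obs 5: x=2 → posterior Dirichlet(11/2, 17/5, 7/2, 5)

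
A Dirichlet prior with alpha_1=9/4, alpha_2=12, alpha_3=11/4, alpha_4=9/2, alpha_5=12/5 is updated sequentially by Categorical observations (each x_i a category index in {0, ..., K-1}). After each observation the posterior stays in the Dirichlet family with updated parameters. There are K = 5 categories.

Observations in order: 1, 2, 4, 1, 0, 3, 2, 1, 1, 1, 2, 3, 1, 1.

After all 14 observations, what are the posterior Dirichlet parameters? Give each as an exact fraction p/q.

alpha_1=13/4, alpha_2=19, alpha_3=23/4, alpha_4=13/2, alpha_5=17/5

obs 1: x=1 → posterior Dirichlet(9/4, 13, 11/4, 9/2, 12/5)
obs 2: x=2 → posterior Dirichlet(9/4, 13, 15/4, 9/2, 12/5)
obs 3: x=4 → posterior Dirichlet(9/4, 13, 15/4, 9/2, 17/5)
obs 4: x=1 → posterior Dirichlet(9/4, 14, 15/4, 9/2, 17/5)
obs 5: x=0 → posterior Dirichlet(13/4, 14, 15/4, 9/2, 17/5)
obs 6: x=3 → posterior Dirichlet(13/4, 14, 15/4, 11/2, 17/5)
obs 7: x=2 → posterior Dirichlet(13/4, 14, 19/4, 11/2, 17/5)
obs 8: x=1 → posterior Dirichlet(13/4, 15, 19/4, 11/2, 17/5)
obs 9: x=1 → posterior Dirichlet(13/4, 16, 19/4, 11/2, 17/5)
obs 10: x=1 → posterior Dirichlet(13/4, 17, 19/4, 11/2, 17/5)
obs 11: x=2 → posterior Dirichlet(13/4, 17, 23/4, 11/2, 17/5)
obs 12: x=3 → posterior Dirichlet(13/4, 17, 23/4, 13/2, 17/5)
obs 13: x=1 → posterior Dirichlet(13/4, 18, 23/4, 13/2, 17/5)
obs 14: x=1 → posterior Dirichlet(13/4, 19, 23/4, 13/2, 17/5)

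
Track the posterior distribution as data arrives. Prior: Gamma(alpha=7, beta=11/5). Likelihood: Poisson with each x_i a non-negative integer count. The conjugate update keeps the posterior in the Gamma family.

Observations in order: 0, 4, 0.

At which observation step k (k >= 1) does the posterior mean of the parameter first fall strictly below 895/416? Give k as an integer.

k = 3

obs 1: x=0 → posterior Gamma(7, 16/5)
obs 2: x=4 → posterior Gamma(11, 21/5)
obs 3: x=0 → posterior Gamma(11, 26/5)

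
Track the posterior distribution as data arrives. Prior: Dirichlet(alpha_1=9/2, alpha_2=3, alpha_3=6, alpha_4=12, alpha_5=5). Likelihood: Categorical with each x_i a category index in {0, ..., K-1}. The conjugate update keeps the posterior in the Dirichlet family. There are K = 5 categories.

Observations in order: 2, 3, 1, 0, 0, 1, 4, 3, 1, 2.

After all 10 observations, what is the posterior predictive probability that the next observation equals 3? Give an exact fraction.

obs 1: x=2 → posterior Dirichlet(9/2, 3, 7, 12, 5)
obs 2: x=3 → posterior Dirichlet(9/2, 3, 7, 13, 5)
obs 3: x=1 → posterior Dirichlet(9/2, 4, 7, 13, 5)
obs 4: x=0 → posterior Dirichlet(11/2, 4, 7, 13, 5)
obs 5: x=0 → posterior Dirichlet(13/2, 4, 7, 13, 5)
obs 6: x=1 → posterior Dirichlet(13/2, 5, 7, 13, 5)
obs 7: x=4 → posterior Dirichlet(13/2, 5, 7, 13, 6)
obs 8: x=3 → posterior Dirichlet(13/2, 5, 7, 14, 6)
obs 9: x=1 → posterior Dirichlet(13/2, 6, 7, 14, 6)
obs 10: x=2 → posterior Dirichlet(13/2, 6, 8, 14, 6)

28/81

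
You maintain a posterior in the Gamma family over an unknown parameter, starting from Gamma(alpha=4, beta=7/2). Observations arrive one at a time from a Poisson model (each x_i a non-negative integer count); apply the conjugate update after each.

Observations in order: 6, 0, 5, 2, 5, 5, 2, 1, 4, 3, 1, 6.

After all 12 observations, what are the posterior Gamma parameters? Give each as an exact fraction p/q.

alpha=44, beta=31/2

obs 1: x=6 → posterior Gamma(10, 9/2)
obs 2: x=0 → posterior Gamma(10, 11/2)
obs 3: x=5 → posterior Gamma(15, 13/2)
obs 4: x=2 → posterior Gamma(17, 15/2)
obs 5: x=5 → posterior Gamma(22, 17/2)
obs 6: x=5 → posterior Gamma(27, 19/2)
obs 7: x=2 → posterior Gamma(29, 21/2)
obs 8: x=1 → posterior Gamma(30, 23/2)
obs 9: x=4 → posterior Gamma(34, 25/2)
obs 10: x=3 → posterior Gamma(37, 27/2)
obs 11: x=1 → posterior Gamma(38, 29/2)
obs 12: x=6 → posterior Gamma(44, 31/2)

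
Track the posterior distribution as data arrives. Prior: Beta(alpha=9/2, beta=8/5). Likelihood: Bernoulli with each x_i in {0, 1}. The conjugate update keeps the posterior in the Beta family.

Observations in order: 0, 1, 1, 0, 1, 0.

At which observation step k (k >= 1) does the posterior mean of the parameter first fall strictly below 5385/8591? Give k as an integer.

obs 1: x=0 → posterior Beta(9/2, 13/5)
obs 2: x=1 → posterior Beta(11/2, 13/5)
obs 3: x=1 → posterior Beta(13/2, 13/5)
obs 4: x=0 → posterior Beta(13/2, 18/5)
obs 5: x=1 → posterior Beta(15/2, 18/5)
obs 6: x=0 → posterior Beta(15/2, 23/5)

k = 6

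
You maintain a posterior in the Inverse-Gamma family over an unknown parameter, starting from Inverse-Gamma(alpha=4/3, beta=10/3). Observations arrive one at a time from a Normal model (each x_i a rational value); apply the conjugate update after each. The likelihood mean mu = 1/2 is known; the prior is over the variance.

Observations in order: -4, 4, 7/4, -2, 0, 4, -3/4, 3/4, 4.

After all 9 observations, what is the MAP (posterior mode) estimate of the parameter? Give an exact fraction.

obs 1: x=-4 → posterior Inverse-Gamma(11/6, 323/24)
obs 2: x=4 → posterior Inverse-Gamma(7/3, 235/12)
obs 3: x=7/4 → posterior Inverse-Gamma(17/6, 1955/96)
obs 4: x=-2 → posterior Inverse-Gamma(10/3, 2255/96)
obs 5: x=0 → posterior Inverse-Gamma(23/6, 2267/96)
obs 6: x=4 → posterior Inverse-Gamma(13/3, 2855/96)
obs 7: x=-3/4 → posterior Inverse-Gamma(29/6, 1465/48)
obs 8: x=3/4 → posterior Inverse-Gamma(16/3, 2933/96)
obs 9: x=4 → posterior Inverse-Gamma(35/6, 3521/96)

3521/656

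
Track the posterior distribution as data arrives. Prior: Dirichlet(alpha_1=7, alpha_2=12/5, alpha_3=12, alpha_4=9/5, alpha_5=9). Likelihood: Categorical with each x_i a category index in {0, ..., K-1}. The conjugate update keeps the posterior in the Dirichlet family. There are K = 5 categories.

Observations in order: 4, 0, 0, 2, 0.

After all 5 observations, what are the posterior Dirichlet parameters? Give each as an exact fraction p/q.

obs 1: x=4 → posterior Dirichlet(7, 12/5, 12, 9/5, 10)
obs 2: x=0 → posterior Dirichlet(8, 12/5, 12, 9/5, 10)
obs 3: x=0 → posterior Dirichlet(9, 12/5, 12, 9/5, 10)
obs 4: x=2 → posterior Dirichlet(9, 12/5, 13, 9/5, 10)
obs 5: x=0 → posterior Dirichlet(10, 12/5, 13, 9/5, 10)

alpha_1=10, alpha_2=12/5, alpha_3=13, alpha_4=9/5, alpha_5=10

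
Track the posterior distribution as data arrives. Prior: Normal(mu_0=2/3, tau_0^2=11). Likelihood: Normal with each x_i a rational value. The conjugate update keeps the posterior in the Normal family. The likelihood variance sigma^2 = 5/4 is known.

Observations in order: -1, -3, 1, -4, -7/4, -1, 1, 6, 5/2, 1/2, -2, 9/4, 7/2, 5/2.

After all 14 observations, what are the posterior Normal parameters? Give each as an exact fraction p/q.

mu_0=868/1863, tau_0^2=55/621

obs 1: x=-1 → posterior Normal(-122/147, 55/49)
obs 2: x=-3 → posterior Normal(-518/279, 55/93)
obs 3: x=1 → posterior Normal(-386/411, 55/137)
obs 4: x=-4 → posterior Normal(-914/543, 55/181)
obs 5: x=-7/4 → posterior Normal(-229/135, 11/45)
obs 6: x=-1 → posterior Normal(-1277/807, 55/269)
obs 7: x=1 → posterior Normal(-1145/939, 55/313)
obs 8: x=6 → posterior Normal(-353/1071, 55/357)
obs 9: x=5/2 → posterior Normal(-23/1203, 55/401)
obs 10: x=1/2 → posterior Normal(43/1335, 11/89)
obs 11: x=-2 → posterior Normal(-221/1467, 55/489)
obs 12: x=9/4 → posterior Normal(76/1599, 55/533)
obs 13: x=7/2 → posterior Normal(538/1731, 55/577)
obs 14: x=5/2 → posterior Normal(868/1863, 55/621)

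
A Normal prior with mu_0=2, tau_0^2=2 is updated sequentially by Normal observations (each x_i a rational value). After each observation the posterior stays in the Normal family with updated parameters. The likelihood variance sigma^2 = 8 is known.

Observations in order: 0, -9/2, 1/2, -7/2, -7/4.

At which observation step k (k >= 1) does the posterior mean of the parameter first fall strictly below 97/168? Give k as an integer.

obs 1: x=0 → posterior Normal(8/5, 8/5)
obs 2: x=-9/2 → posterior Normal(7/12, 4/3)
obs 3: x=1/2 → posterior Normal(4/7, 8/7)
obs 4: x=-7/2 → posterior Normal(1/16, 1)
obs 5: x=-7/4 → posterior Normal(-5/36, 8/9)

k = 3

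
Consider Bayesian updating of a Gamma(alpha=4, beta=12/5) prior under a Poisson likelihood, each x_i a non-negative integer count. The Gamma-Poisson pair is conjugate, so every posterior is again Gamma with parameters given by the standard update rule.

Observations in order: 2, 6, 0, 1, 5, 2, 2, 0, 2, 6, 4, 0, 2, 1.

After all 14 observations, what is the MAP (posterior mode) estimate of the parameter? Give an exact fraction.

90/41

obs 1: x=2 → posterior Gamma(6, 17/5)
obs 2: x=6 → posterior Gamma(12, 22/5)
obs 3: x=0 → posterior Gamma(12, 27/5)
obs 4: x=1 → posterior Gamma(13, 32/5)
obs 5: x=5 → posterior Gamma(18, 37/5)
obs 6: x=2 → posterior Gamma(20, 42/5)
obs 7: x=2 → posterior Gamma(22, 47/5)
obs 8: x=0 → posterior Gamma(22, 52/5)
obs 9: x=2 → posterior Gamma(24, 57/5)
obs 10: x=6 → posterior Gamma(30, 62/5)
obs 11: x=4 → posterior Gamma(34, 67/5)
obs 12: x=0 → posterior Gamma(34, 72/5)
obs 13: x=2 → posterior Gamma(36, 77/5)
obs 14: x=1 → posterior Gamma(37, 82/5)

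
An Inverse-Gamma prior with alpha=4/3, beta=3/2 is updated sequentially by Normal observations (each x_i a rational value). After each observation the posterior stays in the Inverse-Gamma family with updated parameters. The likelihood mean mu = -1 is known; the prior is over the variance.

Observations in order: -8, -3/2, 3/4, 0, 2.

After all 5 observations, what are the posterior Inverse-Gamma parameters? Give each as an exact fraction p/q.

obs 1: x=-8 → posterior Inverse-Gamma(11/6, 26)
obs 2: x=-3/2 → posterior Inverse-Gamma(7/3, 209/8)
obs 3: x=3/4 → posterior Inverse-Gamma(17/6, 885/32)
obs 4: x=0 → posterior Inverse-Gamma(10/3, 901/32)
obs 5: x=2 → posterior Inverse-Gamma(23/6, 1045/32)

alpha=23/6, beta=1045/32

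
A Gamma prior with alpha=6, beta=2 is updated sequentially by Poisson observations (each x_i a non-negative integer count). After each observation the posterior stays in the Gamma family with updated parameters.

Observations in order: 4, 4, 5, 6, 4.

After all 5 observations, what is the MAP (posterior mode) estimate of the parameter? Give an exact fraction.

4

obs 1: x=4 → posterior Gamma(10, 3)
obs 2: x=4 → posterior Gamma(14, 4)
obs 3: x=5 → posterior Gamma(19, 5)
obs 4: x=6 → posterior Gamma(25, 6)
obs 5: x=4 → posterior Gamma(29, 7)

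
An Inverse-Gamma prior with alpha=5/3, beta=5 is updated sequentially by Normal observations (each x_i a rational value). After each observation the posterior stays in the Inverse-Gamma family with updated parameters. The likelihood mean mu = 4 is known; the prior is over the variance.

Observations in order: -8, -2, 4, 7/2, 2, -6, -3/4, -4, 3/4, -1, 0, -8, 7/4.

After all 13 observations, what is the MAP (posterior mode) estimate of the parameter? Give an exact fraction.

obs 1: x=-8 → posterior Inverse-Gamma(13/6, 77)
obs 2: x=-2 → posterior Inverse-Gamma(8/3, 95)
obs 3: x=4 → posterior Inverse-Gamma(19/6, 95)
obs 4: x=7/2 → posterior Inverse-Gamma(11/3, 761/8)
obs 5: x=2 → posterior Inverse-Gamma(25/6, 777/8)
obs 6: x=-6 → posterior Inverse-Gamma(14/3, 1177/8)
obs 7: x=-3/4 → posterior Inverse-Gamma(31/6, 5069/32)
obs 8: x=-4 → posterior Inverse-Gamma(17/3, 6093/32)
obs 9: x=3/4 → posterior Inverse-Gamma(37/6, 3131/16)
obs 10: x=-1 → posterior Inverse-Gamma(20/3, 3331/16)
obs 11: x=0 → posterior Inverse-Gamma(43/6, 3459/16)
obs 12: x=-8 → posterior Inverse-Gamma(23/3, 4611/16)
obs 13: x=7/4 → posterior Inverse-Gamma(49/6, 9303/32)

27909/880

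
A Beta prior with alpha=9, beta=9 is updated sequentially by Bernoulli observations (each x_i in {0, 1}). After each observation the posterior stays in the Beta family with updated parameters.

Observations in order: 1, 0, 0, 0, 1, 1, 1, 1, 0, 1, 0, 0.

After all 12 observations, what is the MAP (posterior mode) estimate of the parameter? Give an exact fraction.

obs 1: x=1 → posterior Beta(10, 9)
obs 2: x=0 → posterior Beta(10, 10)
obs 3: x=0 → posterior Beta(10, 11)
obs 4: x=0 → posterior Beta(10, 12)
obs 5: x=1 → posterior Beta(11, 12)
obs 6: x=1 → posterior Beta(12, 12)
obs 7: x=1 → posterior Beta(13, 12)
obs 8: x=1 → posterior Beta(14, 12)
obs 9: x=0 → posterior Beta(14, 13)
obs 10: x=1 → posterior Beta(15, 13)
obs 11: x=0 → posterior Beta(15, 14)
obs 12: x=0 → posterior Beta(15, 15)

1/2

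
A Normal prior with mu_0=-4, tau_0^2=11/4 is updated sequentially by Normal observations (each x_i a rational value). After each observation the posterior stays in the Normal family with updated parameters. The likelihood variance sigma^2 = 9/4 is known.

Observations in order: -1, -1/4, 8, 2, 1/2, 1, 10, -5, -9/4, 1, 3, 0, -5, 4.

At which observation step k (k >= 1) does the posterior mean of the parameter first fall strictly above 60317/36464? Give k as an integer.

k = 7

obs 1: x=-1 → posterior Normal(-47/20, 99/80)
obs 2: x=-1/4 → posterior Normal(-199/124, 99/124)
obs 3: x=8 → posterior Normal(51/56, 33/56)
obs 4: x=2 → posterior Normal(241/212, 99/212)
obs 5: x=1/2 → posterior Normal(263/256, 99/256)
obs 6: x=1 → posterior Normal(307/300, 33/100)
obs 7: x=10 → posterior Normal(747/344, 99/344)
obs 8: x=-5 → posterior Normal(527/388, 99/388)
obs 9: x=-9/4 → posterior Normal(107/108, 11/48)
obs 10: x=1 → posterior Normal(118/119, 99/476)
obs 11: x=3 → posterior Normal(151/130, 99/520)
obs 12: x=0 → posterior Normal(151/141, 33/188)
obs 13: x=-5 → posterior Normal(12/19, 99/608)
obs 14: x=4 → posterior Normal(140/163, 99/652)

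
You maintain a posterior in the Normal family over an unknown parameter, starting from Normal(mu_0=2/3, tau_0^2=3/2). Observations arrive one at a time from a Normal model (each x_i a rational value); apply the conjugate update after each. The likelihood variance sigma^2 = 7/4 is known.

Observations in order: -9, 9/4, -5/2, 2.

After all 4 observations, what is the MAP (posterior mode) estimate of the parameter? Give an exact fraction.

-233/186

obs 1: x=-9 → posterior Normal(-148/39, 21/26)
obs 2: x=9/4 → posterior Normal(-215/114, 21/38)
obs 3: x=-5/2 → posterior Normal(-61/30, 21/50)
obs 4: x=2 → posterior Normal(-233/186, 21/62)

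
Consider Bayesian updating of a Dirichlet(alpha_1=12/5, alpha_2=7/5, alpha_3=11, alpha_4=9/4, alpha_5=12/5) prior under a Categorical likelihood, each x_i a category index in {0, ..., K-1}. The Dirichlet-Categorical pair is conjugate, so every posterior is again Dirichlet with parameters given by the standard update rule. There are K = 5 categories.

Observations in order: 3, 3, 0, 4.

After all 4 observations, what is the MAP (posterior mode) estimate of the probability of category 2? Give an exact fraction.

200/369

obs 1: x=3 → posterior Dirichlet(12/5, 7/5, 11, 13/4, 12/5)
obs 2: x=3 → posterior Dirichlet(12/5, 7/5, 11, 17/4, 12/5)
obs 3: x=0 → posterior Dirichlet(17/5, 7/5, 11, 17/4, 12/5)
obs 4: x=4 → posterior Dirichlet(17/5, 7/5, 11, 17/4, 17/5)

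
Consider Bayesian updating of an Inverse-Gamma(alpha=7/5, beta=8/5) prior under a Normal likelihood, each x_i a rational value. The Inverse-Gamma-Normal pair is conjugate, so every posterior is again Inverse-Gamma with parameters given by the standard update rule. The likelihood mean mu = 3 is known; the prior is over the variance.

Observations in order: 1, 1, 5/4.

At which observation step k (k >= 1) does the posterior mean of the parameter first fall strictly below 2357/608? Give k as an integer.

k = 3

obs 1: x=1 → posterior Inverse-Gamma(19/10, 18/5)
obs 2: x=1 → posterior Inverse-Gamma(12/5, 28/5)
obs 3: x=5/4 → posterior Inverse-Gamma(29/10, 1141/160)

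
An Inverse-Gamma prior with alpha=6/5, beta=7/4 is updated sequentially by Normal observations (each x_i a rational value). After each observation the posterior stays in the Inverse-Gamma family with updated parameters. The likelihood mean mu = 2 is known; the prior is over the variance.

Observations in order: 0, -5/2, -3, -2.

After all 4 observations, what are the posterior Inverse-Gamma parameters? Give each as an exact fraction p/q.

alpha=16/5, beta=275/8

obs 1: x=0 → posterior Inverse-Gamma(17/10, 15/4)
obs 2: x=-5/2 → posterior Inverse-Gamma(11/5, 111/8)
obs 3: x=-3 → posterior Inverse-Gamma(27/10, 211/8)
obs 4: x=-2 → posterior Inverse-Gamma(16/5, 275/8)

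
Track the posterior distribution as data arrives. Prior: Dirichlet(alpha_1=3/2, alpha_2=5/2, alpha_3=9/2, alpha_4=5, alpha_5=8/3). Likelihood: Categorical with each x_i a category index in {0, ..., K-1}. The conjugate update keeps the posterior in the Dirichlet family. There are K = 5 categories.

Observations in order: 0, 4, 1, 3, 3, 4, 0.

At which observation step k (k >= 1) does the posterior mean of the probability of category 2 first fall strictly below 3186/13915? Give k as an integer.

obs 1: x=0 → posterior Dirichlet(5/2, 5/2, 9/2, 5, 8/3)
obs 2: x=4 → posterior Dirichlet(5/2, 5/2, 9/2, 5, 11/3)
obs 3: x=1 → posterior Dirichlet(5/2, 7/2, 9/2, 5, 11/3)
obs 4: x=3 → posterior Dirichlet(5/2, 7/2, 9/2, 6, 11/3)
obs 5: x=3 → posterior Dirichlet(5/2, 7/2, 9/2, 7, 11/3)
obs 6: x=4 → posterior Dirichlet(5/2, 7/2, 9/2, 7, 14/3)
obs 7: x=0 → posterior Dirichlet(7/2, 7/2, 9/2, 7, 14/3)

k = 4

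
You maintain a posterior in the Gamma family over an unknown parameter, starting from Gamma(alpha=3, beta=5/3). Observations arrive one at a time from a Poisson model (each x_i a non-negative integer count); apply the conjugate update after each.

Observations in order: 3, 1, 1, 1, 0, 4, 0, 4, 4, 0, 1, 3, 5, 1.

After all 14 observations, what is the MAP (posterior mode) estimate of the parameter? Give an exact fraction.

90/47

obs 1: x=3 → posterior Gamma(6, 8/3)
obs 2: x=1 → posterior Gamma(7, 11/3)
obs 3: x=1 → posterior Gamma(8, 14/3)
obs 4: x=1 → posterior Gamma(9, 17/3)
obs 5: x=0 → posterior Gamma(9, 20/3)
obs 6: x=4 → posterior Gamma(13, 23/3)
obs 7: x=0 → posterior Gamma(13, 26/3)
obs 8: x=4 → posterior Gamma(17, 29/3)
obs 9: x=4 → posterior Gamma(21, 32/3)
obs 10: x=0 → posterior Gamma(21, 35/3)
obs 11: x=1 → posterior Gamma(22, 38/3)
obs 12: x=3 → posterior Gamma(25, 41/3)
obs 13: x=5 → posterior Gamma(30, 44/3)
obs 14: x=1 → posterior Gamma(31, 47/3)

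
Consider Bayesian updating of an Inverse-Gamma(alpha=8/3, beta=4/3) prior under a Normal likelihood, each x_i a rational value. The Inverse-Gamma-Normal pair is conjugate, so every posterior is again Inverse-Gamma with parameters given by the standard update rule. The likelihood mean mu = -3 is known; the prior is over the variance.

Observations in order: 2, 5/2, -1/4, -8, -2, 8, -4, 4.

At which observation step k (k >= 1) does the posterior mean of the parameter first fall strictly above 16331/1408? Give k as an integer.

obs 1: x=2 → posterior Inverse-Gamma(19/6, 83/6)
obs 2: x=5/2 → posterior Inverse-Gamma(11/3, 695/24)
obs 3: x=-1/4 → posterior Inverse-Gamma(25/6, 3143/96)
obs 4: x=-8 → posterior Inverse-Gamma(14/3, 4343/96)
obs 5: x=-2 → posterior Inverse-Gamma(31/6, 4391/96)
obs 6: x=8 → posterior Inverse-Gamma(17/3, 10199/96)
obs 7: x=-4 → posterior Inverse-Gamma(37/6, 10247/96)
obs 8: x=4 → posterior Inverse-Gamma(20/3, 12599/96)

k = 4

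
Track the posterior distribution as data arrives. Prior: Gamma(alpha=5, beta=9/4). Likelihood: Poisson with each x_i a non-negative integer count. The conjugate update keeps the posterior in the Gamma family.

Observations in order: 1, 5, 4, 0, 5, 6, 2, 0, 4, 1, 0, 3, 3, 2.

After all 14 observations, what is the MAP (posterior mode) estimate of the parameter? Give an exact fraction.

obs 1: x=1 → posterior Gamma(6, 13/4)
obs 2: x=5 → posterior Gamma(11, 17/4)
obs 3: x=4 → posterior Gamma(15, 21/4)
obs 4: x=0 → posterior Gamma(15, 25/4)
obs 5: x=5 → posterior Gamma(20, 29/4)
obs 6: x=6 → posterior Gamma(26, 33/4)
obs 7: x=2 → posterior Gamma(28, 37/4)
obs 8: x=0 → posterior Gamma(28, 41/4)
obs 9: x=4 → posterior Gamma(32, 45/4)
obs 10: x=1 → posterior Gamma(33, 49/4)
obs 11: x=0 → posterior Gamma(33, 53/4)
obs 12: x=3 → posterior Gamma(36, 57/4)
obs 13: x=3 → posterior Gamma(39, 61/4)
obs 14: x=2 → posterior Gamma(41, 65/4)

32/13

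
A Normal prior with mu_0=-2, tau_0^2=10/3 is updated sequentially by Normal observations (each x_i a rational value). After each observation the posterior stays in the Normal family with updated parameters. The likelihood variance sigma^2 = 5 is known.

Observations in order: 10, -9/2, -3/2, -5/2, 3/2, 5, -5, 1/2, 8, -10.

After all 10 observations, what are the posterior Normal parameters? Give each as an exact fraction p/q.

obs 1: x=10 → posterior Normal(14/5, 2)
obs 2: x=-9/2 → posterior Normal(5/7, 10/7)
obs 3: x=-3/2 → posterior Normal(2/9, 10/9)
obs 4: x=-5/2 → posterior Normal(-3/11, 10/11)
obs 5: x=3/2 → posterior Normal(0, 10/13)
obs 6: x=5 → posterior Normal(2/3, 2/3)
obs 7: x=-5 → posterior Normal(0, 10/17)
obs 8: x=1/2 → posterior Normal(1/19, 10/19)
obs 9: x=8 → posterior Normal(17/21, 10/21)
obs 10: x=-10 → posterior Normal(-3/23, 10/23)

mu_0=-3/23, tau_0^2=10/23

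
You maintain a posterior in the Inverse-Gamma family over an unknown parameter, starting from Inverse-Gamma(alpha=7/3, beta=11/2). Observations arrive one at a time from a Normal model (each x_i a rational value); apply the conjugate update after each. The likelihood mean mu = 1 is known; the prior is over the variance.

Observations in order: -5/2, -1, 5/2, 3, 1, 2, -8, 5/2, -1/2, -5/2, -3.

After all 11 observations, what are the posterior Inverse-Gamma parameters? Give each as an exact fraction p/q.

obs 1: x=-5/2 → posterior Inverse-Gamma(17/6, 93/8)
obs 2: x=-1 → posterior Inverse-Gamma(10/3, 109/8)
obs 3: x=5/2 → posterior Inverse-Gamma(23/6, 59/4)
obs 4: x=3 → posterior Inverse-Gamma(13/3, 67/4)
obs 5: x=1 → posterior Inverse-Gamma(29/6, 67/4)
obs 6: x=2 → posterior Inverse-Gamma(16/3, 69/4)
obs 7: x=-8 → posterior Inverse-Gamma(35/6, 231/4)
obs 8: x=5/2 → posterior Inverse-Gamma(19/3, 471/8)
obs 9: x=-1/2 → posterior Inverse-Gamma(41/6, 60)
obs 10: x=-5/2 → posterior Inverse-Gamma(22/3, 529/8)
obs 11: x=-3 → posterior Inverse-Gamma(47/6, 593/8)

alpha=47/6, beta=593/8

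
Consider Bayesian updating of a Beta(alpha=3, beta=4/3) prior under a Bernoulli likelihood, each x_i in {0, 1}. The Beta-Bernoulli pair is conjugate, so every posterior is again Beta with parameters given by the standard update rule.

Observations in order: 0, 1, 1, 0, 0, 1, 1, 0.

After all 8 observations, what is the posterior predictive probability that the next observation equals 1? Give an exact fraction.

21/37

obs 1: x=0 → posterior Beta(3, 7/3)
obs 2: x=1 → posterior Beta(4, 7/3)
obs 3: x=1 → posterior Beta(5, 7/3)
obs 4: x=0 → posterior Beta(5, 10/3)
obs 5: x=0 → posterior Beta(5, 13/3)
obs 6: x=1 → posterior Beta(6, 13/3)
obs 7: x=1 → posterior Beta(7, 13/3)
obs 8: x=0 → posterior Beta(7, 16/3)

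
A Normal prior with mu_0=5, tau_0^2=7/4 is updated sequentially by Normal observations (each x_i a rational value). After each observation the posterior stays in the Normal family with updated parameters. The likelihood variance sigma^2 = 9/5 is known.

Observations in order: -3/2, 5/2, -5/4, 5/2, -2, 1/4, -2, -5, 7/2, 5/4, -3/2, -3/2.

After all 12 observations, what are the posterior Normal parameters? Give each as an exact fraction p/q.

mu_0=55/1824, tau_0^2=21/152

obs 1: x=-3/2 → posterior Normal(255/142, 63/71)
obs 2: x=5/2 → posterior Normal(215/106, 63/106)
obs 3: x=-5/4 → posterior Normal(685/564, 21/47)
obs 4: x=5/2 → posterior Normal(1035/704, 63/176)
obs 5: x=-2 → posterior Normal(755/844, 63/211)
obs 6: x=1/4 → posterior Normal(395/492, 21/82)
obs 7: x=-2 → posterior Normal(255/562, 63/281)
obs 8: x=-5 → posterior Normal(-95/632, 63/316)
obs 9: x=7/2 → posterior Normal(25/117, 7/39)
obs 10: x=5/4 → posterior Normal(475/1544, 63/386)
obs 11: x=-3/2 → posterior Normal(265/1684, 63/421)
obs 12: x=-3/2 → posterior Normal(55/1824, 21/152)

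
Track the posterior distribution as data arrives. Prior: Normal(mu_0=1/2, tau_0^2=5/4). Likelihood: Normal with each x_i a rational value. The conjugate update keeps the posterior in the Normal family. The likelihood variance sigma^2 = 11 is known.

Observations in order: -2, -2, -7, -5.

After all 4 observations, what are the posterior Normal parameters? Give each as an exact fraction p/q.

obs 1: x=-2 → posterior Normal(12/49, 55/49)
obs 2: x=-2 → posterior Normal(1/27, 55/54)
obs 3: x=-7 → posterior Normal(-33/59, 55/59)
obs 4: x=-5 → posterior Normal(-29/32, 55/64)

mu_0=-29/32, tau_0^2=55/64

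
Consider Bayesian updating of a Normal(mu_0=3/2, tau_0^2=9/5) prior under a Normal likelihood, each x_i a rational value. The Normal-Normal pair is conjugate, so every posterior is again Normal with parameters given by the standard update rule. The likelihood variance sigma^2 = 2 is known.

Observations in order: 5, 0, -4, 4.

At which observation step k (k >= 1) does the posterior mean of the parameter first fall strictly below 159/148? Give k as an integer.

k = 3

obs 1: x=5 → posterior Normal(60/19, 18/19)
obs 2: x=0 → posterior Normal(15/7, 9/14)
obs 3: x=-4 → posterior Normal(24/37, 18/37)
obs 4: x=4 → posterior Normal(30/23, 9/23)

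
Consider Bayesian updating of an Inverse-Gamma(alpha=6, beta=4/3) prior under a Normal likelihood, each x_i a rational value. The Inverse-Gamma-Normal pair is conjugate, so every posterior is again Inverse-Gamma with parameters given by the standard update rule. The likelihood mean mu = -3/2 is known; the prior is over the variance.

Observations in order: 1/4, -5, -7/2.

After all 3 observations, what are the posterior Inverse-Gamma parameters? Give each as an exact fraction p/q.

obs 1: x=1/4 → posterior Inverse-Gamma(13/2, 275/96)
obs 2: x=-5 → posterior Inverse-Gamma(7, 863/96)
obs 3: x=-7/2 → posterior Inverse-Gamma(15/2, 1055/96)

alpha=15/2, beta=1055/96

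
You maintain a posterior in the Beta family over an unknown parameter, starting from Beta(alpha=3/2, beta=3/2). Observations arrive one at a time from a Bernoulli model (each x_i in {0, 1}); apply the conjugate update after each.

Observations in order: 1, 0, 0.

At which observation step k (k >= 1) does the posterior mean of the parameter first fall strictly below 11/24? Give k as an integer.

k = 3

obs 1: x=1 → posterior Beta(5/2, 3/2)
obs 2: x=0 → posterior Beta(5/2, 5/2)
obs 3: x=0 → posterior Beta(5/2, 7/2)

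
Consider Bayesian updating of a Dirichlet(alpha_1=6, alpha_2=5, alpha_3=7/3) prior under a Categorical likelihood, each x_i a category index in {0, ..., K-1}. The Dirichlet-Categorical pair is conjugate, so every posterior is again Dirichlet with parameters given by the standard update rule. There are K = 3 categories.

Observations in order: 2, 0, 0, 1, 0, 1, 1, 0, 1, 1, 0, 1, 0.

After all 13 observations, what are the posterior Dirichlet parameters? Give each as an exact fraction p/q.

obs 1: x=2 → posterior Dirichlet(6, 5, 10/3)
obs 2: x=0 → posterior Dirichlet(7, 5, 10/3)
obs 3: x=0 → posterior Dirichlet(8, 5, 10/3)
obs 4: x=1 → posterior Dirichlet(8, 6, 10/3)
obs 5: x=0 → posterior Dirichlet(9, 6, 10/3)
obs 6: x=1 → posterior Dirichlet(9, 7, 10/3)
obs 7: x=1 → posterior Dirichlet(9, 8, 10/3)
obs 8: x=0 → posterior Dirichlet(10, 8, 10/3)
obs 9: x=1 → posterior Dirichlet(10, 9, 10/3)
obs 10: x=1 → posterior Dirichlet(10, 10, 10/3)
obs 11: x=0 → posterior Dirichlet(11, 10, 10/3)
obs 12: x=1 → posterior Dirichlet(11, 11, 10/3)
obs 13: x=0 → posterior Dirichlet(12, 11, 10/3)

alpha_1=12, alpha_2=11, alpha_3=10/3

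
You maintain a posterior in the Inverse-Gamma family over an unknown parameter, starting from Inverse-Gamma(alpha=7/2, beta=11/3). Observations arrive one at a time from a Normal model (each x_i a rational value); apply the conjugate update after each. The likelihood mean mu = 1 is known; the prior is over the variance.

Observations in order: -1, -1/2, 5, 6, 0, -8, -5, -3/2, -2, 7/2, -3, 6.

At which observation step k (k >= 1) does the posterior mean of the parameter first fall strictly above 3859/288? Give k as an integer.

k = 7

obs 1: x=-1 → posterior Inverse-Gamma(4, 17/3)
obs 2: x=-1/2 → posterior Inverse-Gamma(9/2, 163/24)
obs 3: x=5 → posterior Inverse-Gamma(5, 355/24)
obs 4: x=6 → posterior Inverse-Gamma(11/2, 655/24)
obs 5: x=0 → posterior Inverse-Gamma(6, 667/24)
obs 6: x=-8 → posterior Inverse-Gamma(13/2, 1639/24)
obs 7: x=-5 → posterior Inverse-Gamma(7, 2071/24)
obs 8: x=-3/2 → posterior Inverse-Gamma(15/2, 1073/12)
obs 9: x=-2 → posterior Inverse-Gamma(8, 1127/12)
obs 10: x=7/2 → posterior Inverse-Gamma(17/2, 2329/24)
obs 11: x=-3 → posterior Inverse-Gamma(9, 2521/24)
obs 12: x=6 → posterior Inverse-Gamma(19/2, 2821/24)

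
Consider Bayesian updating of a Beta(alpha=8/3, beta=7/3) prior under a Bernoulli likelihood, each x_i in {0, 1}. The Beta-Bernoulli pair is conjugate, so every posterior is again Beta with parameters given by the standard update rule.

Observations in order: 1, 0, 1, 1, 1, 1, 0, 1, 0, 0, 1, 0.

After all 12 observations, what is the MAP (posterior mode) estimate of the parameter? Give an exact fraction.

26/45

obs 1: x=1 → posterior Beta(11/3, 7/3)
obs 2: x=0 → posterior Beta(11/3, 10/3)
obs 3: x=1 → posterior Beta(14/3, 10/3)
obs 4: x=1 → posterior Beta(17/3, 10/3)
obs 5: x=1 → posterior Beta(20/3, 10/3)
obs 6: x=1 → posterior Beta(23/3, 10/3)
obs 7: x=0 → posterior Beta(23/3, 13/3)
obs 8: x=1 → posterior Beta(26/3, 13/3)
obs 9: x=0 → posterior Beta(26/3, 16/3)
obs 10: x=0 → posterior Beta(26/3, 19/3)
obs 11: x=1 → posterior Beta(29/3, 19/3)
obs 12: x=0 → posterior Beta(29/3, 22/3)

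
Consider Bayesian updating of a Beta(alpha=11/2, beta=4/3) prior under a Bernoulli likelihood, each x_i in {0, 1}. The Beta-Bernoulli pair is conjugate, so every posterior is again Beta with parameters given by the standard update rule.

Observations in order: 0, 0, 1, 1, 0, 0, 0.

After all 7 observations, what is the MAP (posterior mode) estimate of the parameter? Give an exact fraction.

39/71

obs 1: x=0 → posterior Beta(11/2, 7/3)
obs 2: x=0 → posterior Beta(11/2, 10/3)
obs 3: x=1 → posterior Beta(13/2, 10/3)
obs 4: x=1 → posterior Beta(15/2, 10/3)
obs 5: x=0 → posterior Beta(15/2, 13/3)
obs 6: x=0 → posterior Beta(15/2, 16/3)
obs 7: x=0 → posterior Beta(15/2, 19/3)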